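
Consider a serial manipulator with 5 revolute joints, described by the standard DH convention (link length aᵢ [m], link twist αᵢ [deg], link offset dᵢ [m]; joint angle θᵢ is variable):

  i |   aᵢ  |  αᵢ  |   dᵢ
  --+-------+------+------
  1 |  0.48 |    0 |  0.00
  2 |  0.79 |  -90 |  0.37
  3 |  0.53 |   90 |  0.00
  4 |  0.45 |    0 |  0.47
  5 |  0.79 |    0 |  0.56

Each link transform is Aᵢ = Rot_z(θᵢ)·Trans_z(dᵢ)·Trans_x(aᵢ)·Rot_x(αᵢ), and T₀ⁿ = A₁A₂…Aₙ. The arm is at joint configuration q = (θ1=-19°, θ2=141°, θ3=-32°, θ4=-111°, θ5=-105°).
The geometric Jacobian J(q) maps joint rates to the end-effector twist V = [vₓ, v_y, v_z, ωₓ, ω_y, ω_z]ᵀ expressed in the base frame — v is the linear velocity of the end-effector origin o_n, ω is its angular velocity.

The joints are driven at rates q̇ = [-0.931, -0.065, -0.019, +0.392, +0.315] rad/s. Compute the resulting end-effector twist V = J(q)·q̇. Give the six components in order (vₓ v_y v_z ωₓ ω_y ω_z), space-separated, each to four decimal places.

0.3614 -0.2338 -0.1014 0.2146 -0.3077 -0.3964

o_n = [0.4084, -0.1671, 1.1002]
J₁: ẑ×o_n = [0.1671, 0.4084, -0.0000], ω = ẑ
J2: z=[0.0000, 0.0000, 1.0000] o=[0.4538, -0.1563, 0.0000] → [0.0108, -0.0454, 0.0000, 0.0000, 0.0000, 1.0000]
J3: z=[-0.8480, -0.5299, 0.0000] o=[0.0352, 0.5137, 0.3700] → [-0.3869, 0.6192, 0.7751, -0.8480, -0.5299, 0.0000]
J4: z=[0.2808, -0.4494, 0.8480] o=[-0.2030, 0.8949, 0.6509] → [0.6986, 0.3923, -0.0234, 0.2808, -0.4494, 0.8480]
J5: z=[0.2808, -0.4494, 0.8480] o=[0.3578, 0.7903, 0.9640] → [0.7507, 0.0047, -0.2461, 0.2808, -0.4494, 0.8480]
V = J·q̇ = [0.3614, -0.2338, -0.1014, 0.2146, -0.3077, -0.3964]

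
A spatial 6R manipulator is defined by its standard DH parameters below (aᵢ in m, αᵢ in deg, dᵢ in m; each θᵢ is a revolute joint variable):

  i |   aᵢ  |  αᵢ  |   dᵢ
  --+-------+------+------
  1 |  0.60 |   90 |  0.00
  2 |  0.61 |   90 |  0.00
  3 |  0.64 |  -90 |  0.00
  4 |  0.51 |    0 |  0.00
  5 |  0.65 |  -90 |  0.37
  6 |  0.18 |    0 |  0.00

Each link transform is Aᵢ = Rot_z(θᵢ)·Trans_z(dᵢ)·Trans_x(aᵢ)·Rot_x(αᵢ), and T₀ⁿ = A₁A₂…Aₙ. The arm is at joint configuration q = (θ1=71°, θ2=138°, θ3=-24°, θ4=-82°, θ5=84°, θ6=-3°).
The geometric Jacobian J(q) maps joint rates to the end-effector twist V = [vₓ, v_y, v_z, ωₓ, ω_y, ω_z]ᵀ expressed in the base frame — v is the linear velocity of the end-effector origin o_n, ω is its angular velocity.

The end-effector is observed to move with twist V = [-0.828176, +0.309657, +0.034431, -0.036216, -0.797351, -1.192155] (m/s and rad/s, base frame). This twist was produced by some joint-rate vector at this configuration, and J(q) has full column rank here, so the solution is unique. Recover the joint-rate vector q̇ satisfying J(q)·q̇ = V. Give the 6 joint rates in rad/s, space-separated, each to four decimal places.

o_n = [-0.4909, -0.5661, 1.8067]
J₁: ẑ×o_n = [0.5661, -0.4909, 0.0000], ω = ẑ
J2: z=[0.9455, -0.3256, 0.0000] o=[0.1953, 0.5673, 0.0000] → [-0.5882, -1.7083, -1.2951, 0.9455, -0.3256, 0.0000]
J3: z=[0.2178, 0.6327, 0.7431] o=[0.0478, 0.1387, 0.4082] → [1.4086, -0.7050, 0.1873, 0.2178, 0.6327, 0.7431]
J4: z=[0.7654, -0.5832, 0.2722] o=[-0.3398, -0.1874, 0.7994] → [-0.4844, -0.8121, -0.3780, 0.7654, -0.5832, 0.2722]
J5: z=[0.7654, -0.5832, 0.2722] o=[-0.2728, 0.0960, 1.2181] → [-0.1631, -0.5099, -0.6340, 0.7654, -0.5832, 0.2722]
J6: z=[-0.1966, -0.6145, -0.7640] o=[-0.3880, -0.4651, 1.6990] → [-0.1434, 0.0998, -0.0434, -0.1966, -0.6145, -0.7640]
q̇ = J⁺·V = [-0.5380, -0.1420, -0.1550, 0.6360, -0.2470, 0.8440]

-0.5380 -0.1420 -0.1550 0.6360 -0.2470 0.8440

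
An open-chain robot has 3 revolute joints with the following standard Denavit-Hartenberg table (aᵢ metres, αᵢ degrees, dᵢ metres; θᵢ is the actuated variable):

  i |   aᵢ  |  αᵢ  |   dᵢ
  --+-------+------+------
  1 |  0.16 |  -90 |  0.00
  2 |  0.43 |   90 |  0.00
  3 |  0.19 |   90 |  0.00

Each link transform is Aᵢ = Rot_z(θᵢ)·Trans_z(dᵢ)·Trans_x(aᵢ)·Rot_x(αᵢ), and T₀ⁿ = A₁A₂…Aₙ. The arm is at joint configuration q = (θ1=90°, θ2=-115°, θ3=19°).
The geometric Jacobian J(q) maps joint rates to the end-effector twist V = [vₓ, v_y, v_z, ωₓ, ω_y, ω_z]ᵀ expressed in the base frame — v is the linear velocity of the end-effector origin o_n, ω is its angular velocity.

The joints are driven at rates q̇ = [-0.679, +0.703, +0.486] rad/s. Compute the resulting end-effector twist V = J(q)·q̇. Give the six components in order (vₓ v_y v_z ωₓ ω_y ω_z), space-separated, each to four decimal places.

o_n = [-0.0619, -0.0976, 0.5525]
J₁: ẑ×o_n = [0.0976, -0.0619, 0.0000], ω = ẑ
J2: z=[-1.0000, 0.0000, 0.0000] o=[0.0000, 0.1600, 0.0000] → [0.0000, 0.5525, 0.2576, -1.0000, 0.0000, 0.0000]
J3: z=[-0.0000, -0.9063, -0.4226] o=[0.0000, -0.0217, 0.3897] → [-0.1796, 0.0261, -0.0561, -0.0000, -0.9063, -0.4226]
V = J·q̇ = [-0.1536, 0.4431, 0.1539, -0.7030, -0.4405, -0.8844]

-0.1536 0.4431 0.1539 -0.7030 -0.4405 -0.8844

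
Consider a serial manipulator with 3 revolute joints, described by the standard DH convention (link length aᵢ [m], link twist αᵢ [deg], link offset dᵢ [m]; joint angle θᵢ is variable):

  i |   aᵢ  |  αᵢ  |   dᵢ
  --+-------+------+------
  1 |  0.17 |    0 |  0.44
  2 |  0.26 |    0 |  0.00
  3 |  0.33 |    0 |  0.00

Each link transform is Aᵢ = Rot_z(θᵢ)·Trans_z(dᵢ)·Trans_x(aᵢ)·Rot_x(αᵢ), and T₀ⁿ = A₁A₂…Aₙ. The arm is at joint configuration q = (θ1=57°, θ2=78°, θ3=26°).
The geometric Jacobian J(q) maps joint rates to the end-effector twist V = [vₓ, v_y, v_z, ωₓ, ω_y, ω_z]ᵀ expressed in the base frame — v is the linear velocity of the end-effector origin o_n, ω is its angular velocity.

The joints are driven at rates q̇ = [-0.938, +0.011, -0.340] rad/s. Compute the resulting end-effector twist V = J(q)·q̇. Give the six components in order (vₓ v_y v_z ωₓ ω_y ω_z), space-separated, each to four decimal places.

o_n = [-0.4033, 0.4339, 0.4400]
J₁: ẑ×o_n = [-0.4339, -0.4033, 0.0000], ω = ẑ
J2: z=[0.0000, 0.0000, 1.0000] o=[0.0926, 0.1426, 0.4400] → [-0.2913, -0.4959, 0.0000, 0.0000, 0.0000, 1.0000]
J3: z=[0.0000, 0.0000, 1.0000] o=[-0.0913, 0.3264, 0.4400] → [-0.1074, -0.3120, 0.0000, 0.0000, 0.0000, 1.0000]
V = J·q̇ = [0.4403, 0.4789, 0.0000, 0.0000, 0.0000, -1.2670]

0.4403 0.4789 0.0000 0.0000 0.0000 -1.2670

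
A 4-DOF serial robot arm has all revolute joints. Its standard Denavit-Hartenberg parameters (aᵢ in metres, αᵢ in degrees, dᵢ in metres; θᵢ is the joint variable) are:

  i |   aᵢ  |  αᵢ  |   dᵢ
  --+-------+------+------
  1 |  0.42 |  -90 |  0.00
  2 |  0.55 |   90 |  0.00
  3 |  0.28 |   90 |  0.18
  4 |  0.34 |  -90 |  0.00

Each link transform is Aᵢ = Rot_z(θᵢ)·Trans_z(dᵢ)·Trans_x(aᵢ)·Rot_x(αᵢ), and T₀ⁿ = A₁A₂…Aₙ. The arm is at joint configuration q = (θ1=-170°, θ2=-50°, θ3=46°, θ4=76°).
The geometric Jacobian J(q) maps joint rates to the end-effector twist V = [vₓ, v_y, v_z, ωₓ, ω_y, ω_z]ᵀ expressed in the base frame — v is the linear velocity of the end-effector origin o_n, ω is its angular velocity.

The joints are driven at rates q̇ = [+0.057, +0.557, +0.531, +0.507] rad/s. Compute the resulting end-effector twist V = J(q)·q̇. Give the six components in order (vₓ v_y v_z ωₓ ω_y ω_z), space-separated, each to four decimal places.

o_n = [-0.4912, -0.3512, 0.9419]
J₁: ẑ×o_n = [0.3512, -0.4912, 0.0000], ω = ẑ
J2: z=[0.1736, -0.9848, 0.0000] o=[-0.4136, -0.0729, 0.0000] → [-0.9275, -0.1636, -0.1247, 0.1736, -0.9848, 0.0000]
J3: z=[0.7544, 0.1330, 0.6428] o=[-0.7618, -0.1343, 0.4213] → [0.2087, -0.2187, -0.1996, 0.7544, 0.1330, 0.6428]
J4: z=[-0.5760, 0.6038, 0.5510] o=[-0.7141, -0.3304, 0.6860] → [0.1659, 0.2702, -0.1227, -0.5760, 0.6038, 0.5510]
V = J·q̇ = [-0.3017, -0.0982, -0.2376, 0.2053, -0.1718, 0.6777]

-0.3017 -0.0982 -0.2376 0.2053 -0.1718 0.6777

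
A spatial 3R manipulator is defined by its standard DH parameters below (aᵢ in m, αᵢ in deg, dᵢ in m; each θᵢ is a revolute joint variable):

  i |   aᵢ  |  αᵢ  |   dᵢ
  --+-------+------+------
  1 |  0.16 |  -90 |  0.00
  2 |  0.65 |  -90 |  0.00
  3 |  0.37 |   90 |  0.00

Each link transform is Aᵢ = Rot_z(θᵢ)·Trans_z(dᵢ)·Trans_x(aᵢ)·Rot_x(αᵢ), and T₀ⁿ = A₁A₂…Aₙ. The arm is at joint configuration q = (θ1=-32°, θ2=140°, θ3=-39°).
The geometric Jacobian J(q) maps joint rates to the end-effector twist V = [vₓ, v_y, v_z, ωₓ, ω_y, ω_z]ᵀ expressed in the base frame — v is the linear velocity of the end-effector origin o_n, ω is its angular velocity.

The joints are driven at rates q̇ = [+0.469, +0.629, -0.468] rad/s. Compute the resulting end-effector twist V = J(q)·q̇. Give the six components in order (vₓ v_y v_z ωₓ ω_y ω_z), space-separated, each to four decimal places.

o_n = [-0.3500, 0.4933, -0.6026]
J₁: ẑ×o_n = [-0.4933, -0.3500, 0.0000], ω = ẑ
J2: z=[0.5299, 0.8480, 0.0000] o=[0.1357, -0.0848, 0.0000] → [-0.5111, 0.3194, 0.7182, 0.5299, 0.8480, 0.0000]
J3: z=[-0.5451, 0.3406, 0.7660] o=[-0.2866, 0.1791, -0.4178] → [-0.3036, -0.1493, -0.1497, -0.5451, 0.3406, 0.7660]
V = J·q̇ = [-0.4107, 0.1066, 0.5218, 0.5884, 0.3740, 0.1105]

-0.4107 0.1066 0.5218 0.5884 0.3740 0.1105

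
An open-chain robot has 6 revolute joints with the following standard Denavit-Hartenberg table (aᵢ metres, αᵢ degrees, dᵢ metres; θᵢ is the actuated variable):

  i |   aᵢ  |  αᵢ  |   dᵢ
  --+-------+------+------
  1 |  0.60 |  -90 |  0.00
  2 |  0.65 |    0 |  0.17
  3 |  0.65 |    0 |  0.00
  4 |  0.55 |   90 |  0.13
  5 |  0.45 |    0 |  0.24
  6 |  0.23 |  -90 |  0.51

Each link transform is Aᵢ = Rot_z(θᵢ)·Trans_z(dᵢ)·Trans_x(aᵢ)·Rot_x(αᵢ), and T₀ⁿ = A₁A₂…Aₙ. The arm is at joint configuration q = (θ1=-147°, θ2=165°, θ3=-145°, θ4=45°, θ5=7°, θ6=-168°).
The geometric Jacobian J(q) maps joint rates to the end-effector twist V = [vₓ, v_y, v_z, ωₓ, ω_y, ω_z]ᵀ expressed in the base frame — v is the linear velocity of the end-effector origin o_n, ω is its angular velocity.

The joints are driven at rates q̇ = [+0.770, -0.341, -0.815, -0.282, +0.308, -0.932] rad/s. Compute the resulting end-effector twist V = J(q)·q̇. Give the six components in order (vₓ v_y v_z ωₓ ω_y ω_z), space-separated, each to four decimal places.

o_n = [-1.1827, -1.1018, -0.7798]
J₁: ẑ×o_n = [1.1018, -1.1827, 0.0000], ω = ẑ
J2: z=[0.5446, -0.8387, 0.0000] o=[-0.5032, -0.3268, 0.0000] → [0.6540, 0.4247, -0.9920, 0.5446, -0.8387, 0.0000]
J3: z=[0.5446, -0.8387, 0.0000] o=[0.1159, -0.1274, -0.1682] → [0.5129, 0.3331, -1.6198, 0.5446, -0.8387, 0.0000]
J4: z=[0.5446, -0.8387, 0.0000] o=[-0.3963, -0.4601, -0.3905] → [0.3264, 0.2120, -1.0090, 0.5446, -0.8387, 0.0000]
J5: z=[-0.7601, -0.4936, 0.4226] o=[-0.5205, -0.6957, -0.8890] → [0.1177, -0.1968, -0.0182, -0.7601, -0.4936, 0.4226]
J6: z=[-0.7601, -0.4936, 0.4226] o=[-0.8313, -0.9630, -1.1924] → [-0.1450, 0.1651, -0.0679, -0.7601, -0.4936, 0.4226]
V = J·q̇ = [0.2868, -1.6012, 2.0006, -0.3089, 1.5140, 0.5063]

0.2868 -1.6012 2.0006 -0.3089 1.5140 0.5063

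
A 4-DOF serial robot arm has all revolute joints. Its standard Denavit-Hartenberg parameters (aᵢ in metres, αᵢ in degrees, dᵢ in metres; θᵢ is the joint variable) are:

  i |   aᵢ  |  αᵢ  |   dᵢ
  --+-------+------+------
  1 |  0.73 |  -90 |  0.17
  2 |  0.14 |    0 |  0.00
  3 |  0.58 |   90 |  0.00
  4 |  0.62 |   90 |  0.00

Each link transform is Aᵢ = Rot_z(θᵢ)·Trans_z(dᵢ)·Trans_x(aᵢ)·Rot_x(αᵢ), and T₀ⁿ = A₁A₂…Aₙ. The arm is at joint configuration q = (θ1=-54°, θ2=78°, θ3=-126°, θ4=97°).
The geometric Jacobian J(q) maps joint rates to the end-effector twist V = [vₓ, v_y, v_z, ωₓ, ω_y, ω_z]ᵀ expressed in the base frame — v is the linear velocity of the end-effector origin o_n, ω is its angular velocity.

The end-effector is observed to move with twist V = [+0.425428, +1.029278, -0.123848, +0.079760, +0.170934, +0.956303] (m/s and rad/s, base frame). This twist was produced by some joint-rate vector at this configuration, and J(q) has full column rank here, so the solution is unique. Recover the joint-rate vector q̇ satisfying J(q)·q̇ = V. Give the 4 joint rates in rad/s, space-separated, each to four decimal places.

0.8740 0.4090 -0.2440 0.1230

o_n = [1.1424, -0.5255, 0.4079]
J₁: ẑ×o_n = [0.5255, 1.1424, -0.0000], ω = ẑ
J2: z=[0.8090, 0.5878, 0.0000] o=[0.4291, -0.5906, 0.1700] → [0.1399, -0.1925, -0.3666, 0.8090, 0.5878, 0.0000]
J3: z=[0.8090, 0.5878, 0.0000] o=[0.4462, -0.6141, 0.0331] → [0.2203, -0.3033, -0.3375, 0.8090, 0.5878, 0.0000]
J4: z=[-0.4368, 0.6012, 0.6691] o=[0.6743, -0.9281, 0.4641] → [-0.3032, 0.2887, -0.4573, -0.4368, 0.6012, 0.6691]
q̇ = J⁺·V = [0.8740, 0.4090, -0.2440, 0.1230]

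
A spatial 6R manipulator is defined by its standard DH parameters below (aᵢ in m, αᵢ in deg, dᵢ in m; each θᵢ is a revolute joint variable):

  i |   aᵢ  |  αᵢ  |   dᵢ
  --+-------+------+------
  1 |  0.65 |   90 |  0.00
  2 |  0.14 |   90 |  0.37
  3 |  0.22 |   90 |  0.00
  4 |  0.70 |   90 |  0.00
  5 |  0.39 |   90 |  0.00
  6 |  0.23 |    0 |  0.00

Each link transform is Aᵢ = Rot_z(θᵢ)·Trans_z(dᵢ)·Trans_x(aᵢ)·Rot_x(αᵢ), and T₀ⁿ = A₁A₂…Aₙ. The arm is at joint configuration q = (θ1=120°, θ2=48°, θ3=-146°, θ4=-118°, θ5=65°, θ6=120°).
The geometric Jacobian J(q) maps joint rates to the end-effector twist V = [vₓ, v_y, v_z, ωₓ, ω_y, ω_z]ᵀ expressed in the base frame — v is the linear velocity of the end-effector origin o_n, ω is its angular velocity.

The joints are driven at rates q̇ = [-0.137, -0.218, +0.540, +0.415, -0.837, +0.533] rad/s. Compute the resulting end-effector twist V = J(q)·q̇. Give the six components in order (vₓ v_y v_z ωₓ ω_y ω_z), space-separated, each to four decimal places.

0.0923 -0.4913 0.1068 -0.0192 -0.6610 -0.3444

o_n = [0.4774, 0.7057, 0.6290]
J₁: ẑ×o_n = [-0.7057, 0.4774, 0.0000], ω = ẑ
J2: z=[0.8660, 0.5000, 0.0000] o=[-0.3250, 0.5629, 0.0000] → [0.3145, -0.5447, -0.2776, 0.8660, 0.5000, 0.0000]
J3: z=[-0.3716, 0.6436, -0.6691] o=[-0.0514, 0.8290, 0.1040] → [0.2553, -0.1587, -0.2945, -0.3716, 0.6436, -0.6691]
J4: z=[0.9051, 0.0905, -0.4156] o=[-0.0969, 0.6618, -0.0315] → [0.0780, -0.8365, -0.0123, 0.9051, 0.0905, -0.4156]
J5: z=[0.0082, 0.9732, 0.2298] o=[0.2007, 0.5138, 0.5845] → [-0.0008, 0.0632, -0.2676, 0.0082, 0.9732, 0.2298]
J6: z=[0.0029, -0.2299, 0.9732] o=[0.5907, 0.5110, 0.5827] → [-0.2001, -0.1105, -0.0255, 0.0029, -0.2299, 0.9732]
V = J·q̇ = [0.0923, -0.4913, 0.1068, -0.0192, -0.6610, -0.3444]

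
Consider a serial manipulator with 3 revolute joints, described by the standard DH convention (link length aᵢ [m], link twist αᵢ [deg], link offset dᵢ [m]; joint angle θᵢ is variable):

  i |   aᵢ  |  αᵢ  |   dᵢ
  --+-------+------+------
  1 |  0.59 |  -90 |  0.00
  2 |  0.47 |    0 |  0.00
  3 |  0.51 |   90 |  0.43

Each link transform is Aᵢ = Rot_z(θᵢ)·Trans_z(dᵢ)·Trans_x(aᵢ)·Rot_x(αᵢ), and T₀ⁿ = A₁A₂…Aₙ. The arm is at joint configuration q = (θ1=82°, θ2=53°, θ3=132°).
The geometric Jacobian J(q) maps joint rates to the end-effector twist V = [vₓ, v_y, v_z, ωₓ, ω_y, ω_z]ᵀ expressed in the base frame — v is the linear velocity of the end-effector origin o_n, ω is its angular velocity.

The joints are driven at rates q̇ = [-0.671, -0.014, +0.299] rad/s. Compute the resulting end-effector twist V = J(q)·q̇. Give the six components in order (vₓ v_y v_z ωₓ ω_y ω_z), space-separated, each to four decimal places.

o_n = [-0.3750, 0.4211, -0.3309]
J₁: ẑ×o_n = [-0.4211, -0.3750, 0.0000], ω = ẑ
J2: z=[-0.9903, 0.1392, 0.0000] o=[0.0821, 0.5843, 0.0000] → [-0.0461, -0.3277, 0.2252, -0.9903, 0.1392, 0.0000]
J3: z=[-0.9903, 0.1392, 0.0000] o=[0.1215, 0.8644, -0.3754] → [0.0062, 0.0440, 0.5081, -0.9903, 0.1392, 0.0000]
V = J·q̇ = [0.2850, 0.2694, 0.1488, -0.2822, 0.0397, -0.6710]

0.2850 0.2694 0.1488 -0.2822 0.0397 -0.6710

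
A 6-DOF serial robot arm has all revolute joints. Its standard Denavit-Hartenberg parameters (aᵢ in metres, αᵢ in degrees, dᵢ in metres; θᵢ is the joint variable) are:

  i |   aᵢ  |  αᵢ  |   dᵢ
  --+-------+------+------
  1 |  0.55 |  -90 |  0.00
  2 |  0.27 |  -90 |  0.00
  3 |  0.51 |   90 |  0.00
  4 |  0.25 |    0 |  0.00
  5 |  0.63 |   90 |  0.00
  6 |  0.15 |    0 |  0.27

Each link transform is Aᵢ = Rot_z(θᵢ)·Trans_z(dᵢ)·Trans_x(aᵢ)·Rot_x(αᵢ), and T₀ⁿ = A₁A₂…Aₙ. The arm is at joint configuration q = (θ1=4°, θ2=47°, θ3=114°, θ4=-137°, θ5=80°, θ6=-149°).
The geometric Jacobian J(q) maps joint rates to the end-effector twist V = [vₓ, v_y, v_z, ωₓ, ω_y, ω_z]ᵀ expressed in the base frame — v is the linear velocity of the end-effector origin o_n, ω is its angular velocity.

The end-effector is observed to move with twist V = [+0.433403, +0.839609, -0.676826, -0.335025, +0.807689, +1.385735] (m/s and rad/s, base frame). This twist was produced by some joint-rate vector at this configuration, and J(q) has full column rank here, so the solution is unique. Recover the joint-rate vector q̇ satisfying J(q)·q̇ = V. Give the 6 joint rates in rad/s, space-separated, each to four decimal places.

o_n = [1.1410, -0.2310, 0.4687]
J₁: ẑ×o_n = [0.2310, 1.1410, -0.0000], ω = ẑ
J2: z=[-0.0698, 0.9976, 0.0000] o=[0.5487, 0.0384, 0.0000] → [0.4676, 0.0327, -0.5721, -0.0698, 0.9976, 0.0000]
J3: z=[-0.7296, -0.0510, -0.6820] o=[0.7324, 0.0512, -0.1975] → [-0.2265, 0.2073, 0.2268, -0.7296, -0.0510, -0.6820]
J4: z=[0.6499, -0.3623, -0.6681] o=[0.6237, -0.4234, -0.0458] → [-0.0578, -0.6800, 0.3124, 0.6499, -0.3623, -0.6681]
J5: z=[0.6499, -0.3623, -0.6681] o=[0.7871, -0.2446, 0.0161] → [-0.1549, -0.5306, 0.1370, 0.6499, -0.3623, -0.6681]
J6: z=[0.5760, 0.8083, 0.1220] o=[1.0995, -0.5369, 0.4785] → [-0.0453, 0.0107, 0.1426, 0.5760, 0.8083, 0.1220]
q̇ = J⁺·V = [0.1620, 0.3490, -0.6330, -0.9730, -0.2130, -0.0030]

0.1620 0.3490 -0.6330 -0.9730 -0.2130 -0.0030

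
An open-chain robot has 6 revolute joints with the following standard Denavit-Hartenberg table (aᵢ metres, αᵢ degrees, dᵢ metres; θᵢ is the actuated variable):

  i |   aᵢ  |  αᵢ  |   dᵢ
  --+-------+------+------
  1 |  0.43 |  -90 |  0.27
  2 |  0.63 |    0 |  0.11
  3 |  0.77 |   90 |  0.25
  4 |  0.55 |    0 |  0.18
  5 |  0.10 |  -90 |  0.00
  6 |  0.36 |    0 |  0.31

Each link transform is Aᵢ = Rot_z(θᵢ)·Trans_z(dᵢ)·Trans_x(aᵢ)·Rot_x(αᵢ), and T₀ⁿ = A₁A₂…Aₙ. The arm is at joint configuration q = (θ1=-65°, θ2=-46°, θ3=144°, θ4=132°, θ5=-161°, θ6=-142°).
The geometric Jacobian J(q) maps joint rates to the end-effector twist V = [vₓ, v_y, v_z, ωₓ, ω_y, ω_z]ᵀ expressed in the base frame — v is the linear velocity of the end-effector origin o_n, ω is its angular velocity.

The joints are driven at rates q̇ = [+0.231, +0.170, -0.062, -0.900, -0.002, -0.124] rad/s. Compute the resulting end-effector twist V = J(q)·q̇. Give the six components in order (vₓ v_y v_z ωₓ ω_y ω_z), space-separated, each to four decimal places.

o_n = [1.5349, -0.6203, 0.2795]
J₁: ẑ×o_n = [0.6203, 1.5349, -0.0000], ω = ẑ
J2: z=[0.9063, 0.4226, 0.0000] o=[0.1817, -0.3897, 0.2700] → [0.0040, -0.0086, -0.7809, 0.9063, 0.4226, 0.0000]
J3: z=[0.9063, 0.4226, 0.0000] o=[0.4664, -0.7399, 0.7232] → [-0.1875, 0.4021, -0.3432, 0.9063, 0.4226, 0.0000]
J4: z=[0.4185, -0.8975, -0.1392] o=[0.6477, -0.5371, -0.0393] → [-0.2977, -0.2569, 0.7614, 0.4185, -0.8975, -0.1392]
J5: z=[0.4185, -0.8975, -0.1392] o=[1.1151, -0.5723, 0.3001] → [0.0118, -0.0498, 0.3567, 0.4185, -0.8975, -0.1392]
J6: z=[0.7642, 0.4308, -0.4801] o=[1.0660, -0.5818, 0.2135] → [0.0099, -0.2756, -0.2314, 0.7642, 0.4308, -0.4801]
V = J·q̇ = [0.4223, 0.5936, -0.7688, -0.3744, 0.8018, 0.4161]

0.4223 0.5936 -0.7688 -0.3744 0.8018 0.4161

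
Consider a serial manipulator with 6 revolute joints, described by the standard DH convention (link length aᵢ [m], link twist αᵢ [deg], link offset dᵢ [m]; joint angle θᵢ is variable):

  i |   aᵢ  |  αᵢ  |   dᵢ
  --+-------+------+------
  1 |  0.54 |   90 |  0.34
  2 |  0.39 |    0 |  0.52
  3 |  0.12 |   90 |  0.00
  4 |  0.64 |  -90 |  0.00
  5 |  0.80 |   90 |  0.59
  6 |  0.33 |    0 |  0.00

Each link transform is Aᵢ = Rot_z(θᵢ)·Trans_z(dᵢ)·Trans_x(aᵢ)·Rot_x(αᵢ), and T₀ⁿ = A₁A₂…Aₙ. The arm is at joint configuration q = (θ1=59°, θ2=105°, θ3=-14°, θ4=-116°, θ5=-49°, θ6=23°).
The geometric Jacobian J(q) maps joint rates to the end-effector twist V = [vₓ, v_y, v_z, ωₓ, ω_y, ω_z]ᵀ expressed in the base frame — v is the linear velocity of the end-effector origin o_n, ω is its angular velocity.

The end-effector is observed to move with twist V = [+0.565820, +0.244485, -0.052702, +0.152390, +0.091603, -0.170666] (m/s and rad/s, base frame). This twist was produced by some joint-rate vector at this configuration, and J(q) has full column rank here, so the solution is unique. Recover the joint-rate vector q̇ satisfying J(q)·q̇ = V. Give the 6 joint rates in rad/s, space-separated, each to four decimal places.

o_n = [-0.2218, 1.6137, 0.8994]
J₁: ẑ×o_n = [-1.6137, -0.2218, 0.0000], ω = ẑ
J2: z=[0.8572, -0.5150, 0.0000] o=[0.2781, 0.4629, 0.3400] → [-0.2881, -0.4795, 0.7290, 0.8572, -0.5150, 0.0000]
J3: z=[0.8572, -0.5150, 0.0000] o=[0.6719, 0.1085, 0.7167] → [-0.0941, -0.1566, 0.8300, 0.8572, -0.5150, 0.0000]
J4: z=[0.5150, 0.8570, 0.0175] o=[0.6708, 0.1067, 0.8367] → [0.0274, -0.0479, 1.5410, 0.5150, 0.8570, 0.0175]
J5: z=[-0.3838, 0.2123, 0.8987] o=[0.1802, 0.4072, 0.5562] → [-1.0114, -0.2295, -0.3778, -0.3838, 0.2123, 0.8987]
J6: z=[0.9163, 0.2080, 0.3422] o=[-0.1376, 1.2963, 0.8669] → [-0.1019, -0.0586, 0.3084, 0.9163, 0.2080, 0.3422]
q̇ = J⁺·V = [-0.3310, -0.5600, 0.4390, -0.0600, 0.0520, 0.3350]

-0.3310 -0.5600 0.4390 -0.0600 0.0520 0.3350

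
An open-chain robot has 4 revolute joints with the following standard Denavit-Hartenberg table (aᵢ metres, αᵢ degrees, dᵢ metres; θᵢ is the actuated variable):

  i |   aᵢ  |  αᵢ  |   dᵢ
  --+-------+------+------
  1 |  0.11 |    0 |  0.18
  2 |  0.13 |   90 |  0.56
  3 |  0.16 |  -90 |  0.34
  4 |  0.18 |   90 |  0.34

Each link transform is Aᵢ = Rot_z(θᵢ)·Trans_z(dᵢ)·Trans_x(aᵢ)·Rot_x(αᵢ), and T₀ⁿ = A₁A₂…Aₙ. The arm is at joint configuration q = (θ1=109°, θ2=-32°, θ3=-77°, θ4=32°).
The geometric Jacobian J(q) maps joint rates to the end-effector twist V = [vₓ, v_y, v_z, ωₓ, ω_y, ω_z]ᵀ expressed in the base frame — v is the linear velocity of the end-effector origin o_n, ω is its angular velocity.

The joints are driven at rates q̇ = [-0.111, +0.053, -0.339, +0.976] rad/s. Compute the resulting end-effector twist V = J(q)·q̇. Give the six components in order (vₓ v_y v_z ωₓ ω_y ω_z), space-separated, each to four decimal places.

o_n = [0.3221, 0.5670, 0.5118]
J₁: ẑ×o_n = [-0.5670, 0.3221, 0.0000], ω = ẑ
J2: z=[0.0000, 0.0000, 1.0000] o=[-0.0358, 0.1040, 0.1800] → [-0.4630, 0.3579, 0.0000, 0.0000, 0.0000, 1.0000]
J3: z=[0.9744, -0.2250, 0.0000] o=[-0.0066, 0.2307, 0.7400] → [0.0513, 0.2223, 0.4016, 0.9744, -0.2250, 0.0000]
J4: z=[0.2192, 0.9494, 0.2250] o=[0.3328, 0.1893, 0.5841] → [-0.1536, 0.0134, 0.0929, 0.2192, 0.9494, 0.2250]
V = J·q̇ = [-0.1289, -0.0790, -0.0454, -0.1164, 1.0029, 0.1616]

-0.1289 -0.0790 -0.0454 -0.1164 1.0029 0.1616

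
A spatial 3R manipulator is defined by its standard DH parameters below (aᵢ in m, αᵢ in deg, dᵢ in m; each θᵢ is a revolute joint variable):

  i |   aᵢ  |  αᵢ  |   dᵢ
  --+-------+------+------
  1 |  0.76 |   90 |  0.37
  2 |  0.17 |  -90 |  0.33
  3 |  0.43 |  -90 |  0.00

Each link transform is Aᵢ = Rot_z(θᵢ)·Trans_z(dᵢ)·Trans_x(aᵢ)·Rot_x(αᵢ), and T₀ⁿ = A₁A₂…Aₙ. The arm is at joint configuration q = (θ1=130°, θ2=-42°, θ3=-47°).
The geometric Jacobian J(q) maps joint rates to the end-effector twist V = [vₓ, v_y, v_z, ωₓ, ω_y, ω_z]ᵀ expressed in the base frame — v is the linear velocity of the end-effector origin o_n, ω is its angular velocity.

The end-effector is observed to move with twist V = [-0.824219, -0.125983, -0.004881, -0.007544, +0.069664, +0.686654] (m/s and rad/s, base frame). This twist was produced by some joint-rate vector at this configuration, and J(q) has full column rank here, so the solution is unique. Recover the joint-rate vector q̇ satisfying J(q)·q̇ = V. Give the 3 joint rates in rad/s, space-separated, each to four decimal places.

o_n = [-0.2161, 1.2602, 0.0600]
J₁: ẑ×o_n = [-1.2602, -0.2161, 0.0000], ω = ẑ
J2: z=[0.7660, 0.6428, 0.0000] o=[-0.4885, 0.5822, 0.3700] → [-0.1993, 0.2375, 0.3443, 0.7660, 0.6428, 0.0000]
J3: z=[-0.4301, 0.5126, 0.7431] o=[-0.3169, 0.8911, 0.2562] → [-0.3749, -0.0095, -0.2104, -0.4301, 0.5126, 0.7431]
q̇ = J⁺·V = [0.6220, 0.0390, 0.0870]

0.6220 0.0390 0.0870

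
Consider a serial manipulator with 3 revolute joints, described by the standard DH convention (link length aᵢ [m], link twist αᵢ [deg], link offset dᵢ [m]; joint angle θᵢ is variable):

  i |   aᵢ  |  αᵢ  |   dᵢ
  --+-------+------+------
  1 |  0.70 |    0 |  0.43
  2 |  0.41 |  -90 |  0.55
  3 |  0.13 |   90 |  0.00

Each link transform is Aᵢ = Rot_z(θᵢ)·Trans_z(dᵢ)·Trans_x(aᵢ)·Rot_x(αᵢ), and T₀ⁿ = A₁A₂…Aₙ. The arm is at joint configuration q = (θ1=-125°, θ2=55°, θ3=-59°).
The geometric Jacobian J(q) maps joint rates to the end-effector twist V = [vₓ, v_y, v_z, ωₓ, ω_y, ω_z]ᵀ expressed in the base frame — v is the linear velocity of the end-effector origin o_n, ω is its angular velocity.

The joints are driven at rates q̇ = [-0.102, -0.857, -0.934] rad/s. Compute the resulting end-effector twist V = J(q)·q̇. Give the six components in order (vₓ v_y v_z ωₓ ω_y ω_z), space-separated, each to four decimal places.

o_n = [-0.2384, -1.0216, 1.0914]
J₁: ẑ×o_n = [1.0216, -0.2384, 0.0000], ω = ẑ
J2: z=[0.0000, 0.0000, 1.0000] o=[-0.4015, -0.5734, 0.4300] → [0.4482, 0.1631, -0.0000, 0.0000, 0.0000, 1.0000]
J3: z=[0.9397, 0.3420, 0.0000] o=[-0.2613, -0.9587, 0.9800] → [0.0381, -0.1047, -0.0670, 0.9397, 0.3420, 0.0000]
V = J·q̇ = [-0.5239, -0.0177, 0.0625, -0.8777, -0.3194, -0.9590]

-0.5239 -0.0177 0.0625 -0.8777 -0.3194 -0.9590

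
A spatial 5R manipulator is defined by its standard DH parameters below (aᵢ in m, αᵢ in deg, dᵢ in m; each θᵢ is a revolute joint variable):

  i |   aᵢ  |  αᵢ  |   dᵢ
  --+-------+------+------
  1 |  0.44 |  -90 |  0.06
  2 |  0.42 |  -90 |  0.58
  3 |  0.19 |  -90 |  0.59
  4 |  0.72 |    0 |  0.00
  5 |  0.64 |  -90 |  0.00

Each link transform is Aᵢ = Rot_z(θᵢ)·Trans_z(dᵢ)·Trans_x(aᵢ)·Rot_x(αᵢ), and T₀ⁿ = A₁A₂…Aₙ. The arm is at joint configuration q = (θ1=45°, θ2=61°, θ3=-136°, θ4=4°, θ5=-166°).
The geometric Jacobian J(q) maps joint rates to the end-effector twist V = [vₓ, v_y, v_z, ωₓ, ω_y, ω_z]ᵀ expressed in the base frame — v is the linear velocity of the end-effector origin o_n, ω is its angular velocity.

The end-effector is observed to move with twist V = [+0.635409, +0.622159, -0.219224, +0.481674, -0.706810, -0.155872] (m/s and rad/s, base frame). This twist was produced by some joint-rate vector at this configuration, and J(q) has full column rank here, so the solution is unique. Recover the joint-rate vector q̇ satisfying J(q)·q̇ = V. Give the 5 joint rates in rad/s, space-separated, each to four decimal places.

o_n = [-0.6322, 0.4824, -0.4764]
J₁: ẑ×o_n = [-0.4824, -0.6322, 0.0000], ω = ẑ
J2: z=[-0.7071, 0.7071, 0.0000] o=[0.3111, 0.3111, 0.0600] → [-0.3793, -0.3793, 0.5459, -0.7071, 0.7071, 0.0000]
J3: z=[-0.6184, -0.6184, -0.4848] o=[0.0450, 0.8652, -0.3073] → [-0.0810, 0.2237, -0.1820, -0.6184, -0.6184, -0.4848]
J4: z=[-0.2705, 0.7468, -0.6076] o=[-0.4601, 0.5468, -0.4738] → [-0.0411, 0.1039, 0.1459, -0.2705, 0.7468, -0.6076]
J5: z=[-0.2705, 0.7468, -0.6076] o=[-0.9589, 0.7536, 0.0024] → [-0.5224, -0.3281, -0.1707, -0.2705, 0.7468, -0.6076]
q̇ = J⁺·V = [-0.3750, -0.5620, 0.0330, 0.0870, -0.4740]

-0.3750 -0.5620 0.0330 0.0870 -0.4740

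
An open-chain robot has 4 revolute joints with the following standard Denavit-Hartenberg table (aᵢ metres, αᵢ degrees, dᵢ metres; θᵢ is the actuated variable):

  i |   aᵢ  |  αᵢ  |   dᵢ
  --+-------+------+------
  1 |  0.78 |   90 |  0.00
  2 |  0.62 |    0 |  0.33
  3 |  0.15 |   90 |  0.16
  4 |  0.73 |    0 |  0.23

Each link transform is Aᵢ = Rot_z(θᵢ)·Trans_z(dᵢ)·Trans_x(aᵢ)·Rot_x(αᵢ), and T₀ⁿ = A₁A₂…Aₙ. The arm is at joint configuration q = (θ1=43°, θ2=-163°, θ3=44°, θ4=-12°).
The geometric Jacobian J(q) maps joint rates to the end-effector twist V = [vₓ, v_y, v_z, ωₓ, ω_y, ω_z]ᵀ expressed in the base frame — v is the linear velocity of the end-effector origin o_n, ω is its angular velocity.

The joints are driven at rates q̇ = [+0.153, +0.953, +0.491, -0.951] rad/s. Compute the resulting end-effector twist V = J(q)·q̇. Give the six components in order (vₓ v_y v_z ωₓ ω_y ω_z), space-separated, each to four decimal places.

0.4778 1.2834 -1.3342 1.5931 -0.4888 -0.3081

o_n = [-0.0860, -0.5426, -0.8255]
J₁: ẑ×o_n = [0.5426, -0.0860, 0.0000], ω = ẑ
J2: z=[0.6820, -0.7314, 0.0000] o=[0.5705, 0.5320, 0.0000] → [0.6037, 0.5630, -1.2130, 0.6820, -0.7314, 0.0000]
J3: z=[0.6820, -0.7314, 0.0000] o=[0.3619, -0.1138, -0.1813] → [0.4711, 0.4393, -0.6201, 0.6820, -0.7314, 0.0000]
J4: z=[-0.6397, -0.5965, 0.4848] o=[0.4178, -0.2804, -0.3125] → [0.4332, -0.5724, -0.1327, -0.6397, -0.5965, 0.4848]
V = J·q̇ = [0.4778, 1.2834, -1.3342, 1.5931, -0.4888, -0.3081]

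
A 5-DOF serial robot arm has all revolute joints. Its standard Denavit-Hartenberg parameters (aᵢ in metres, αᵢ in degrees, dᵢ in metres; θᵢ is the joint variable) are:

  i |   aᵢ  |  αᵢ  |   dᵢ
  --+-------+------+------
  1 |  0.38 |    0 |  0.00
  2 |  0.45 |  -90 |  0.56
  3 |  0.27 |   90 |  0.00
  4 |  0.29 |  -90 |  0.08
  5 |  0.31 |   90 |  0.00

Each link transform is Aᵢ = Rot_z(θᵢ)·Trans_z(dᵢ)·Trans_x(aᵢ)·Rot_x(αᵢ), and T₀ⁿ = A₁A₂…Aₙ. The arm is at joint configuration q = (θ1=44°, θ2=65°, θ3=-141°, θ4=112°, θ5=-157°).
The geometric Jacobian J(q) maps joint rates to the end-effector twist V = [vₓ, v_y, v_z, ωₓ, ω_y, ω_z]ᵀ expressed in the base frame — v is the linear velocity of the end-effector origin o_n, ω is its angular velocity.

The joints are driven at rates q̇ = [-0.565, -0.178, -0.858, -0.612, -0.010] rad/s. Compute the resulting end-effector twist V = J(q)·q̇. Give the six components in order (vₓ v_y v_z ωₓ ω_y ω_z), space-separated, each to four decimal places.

o_n = [0.2319, 0.3713, 0.5725]
J₁: ẑ×o_n = [-0.3713, 0.2319, 0.0000], ω = ẑ
J2: z=[0.0000, 0.0000, 1.0000] o=[0.2733, 0.2640, 0.0000] → [-0.1073, -0.0415, 0.0000, 0.0000, 0.0000, 1.0000]
J3: z=[-0.9455, -0.3256, 0.0000] o=[0.1268, 0.6895, 0.5600] → [-0.0041, 0.0118, 0.3351, -0.9455, -0.3256, 0.0000]
J4: z=[0.2049, -0.5950, -0.7771] o=[0.1952, 0.4911, 0.7299] → [0.0006, 0.0037, -0.0027, 0.2049, -0.5950, -0.7771]
J5: z=[0.1196, 0.8033, -0.5835] o=[-0.0702, 0.4357, 0.5994] → [-0.0592, -0.1730, -0.2503, 0.1196, 0.8033, -0.5835]
V = J·q̇ = [0.2326, -0.1343, -0.2833, 0.6847, 0.6355, -0.2616]

0.2326 -0.1343 -0.2833 0.6847 0.6355 -0.2616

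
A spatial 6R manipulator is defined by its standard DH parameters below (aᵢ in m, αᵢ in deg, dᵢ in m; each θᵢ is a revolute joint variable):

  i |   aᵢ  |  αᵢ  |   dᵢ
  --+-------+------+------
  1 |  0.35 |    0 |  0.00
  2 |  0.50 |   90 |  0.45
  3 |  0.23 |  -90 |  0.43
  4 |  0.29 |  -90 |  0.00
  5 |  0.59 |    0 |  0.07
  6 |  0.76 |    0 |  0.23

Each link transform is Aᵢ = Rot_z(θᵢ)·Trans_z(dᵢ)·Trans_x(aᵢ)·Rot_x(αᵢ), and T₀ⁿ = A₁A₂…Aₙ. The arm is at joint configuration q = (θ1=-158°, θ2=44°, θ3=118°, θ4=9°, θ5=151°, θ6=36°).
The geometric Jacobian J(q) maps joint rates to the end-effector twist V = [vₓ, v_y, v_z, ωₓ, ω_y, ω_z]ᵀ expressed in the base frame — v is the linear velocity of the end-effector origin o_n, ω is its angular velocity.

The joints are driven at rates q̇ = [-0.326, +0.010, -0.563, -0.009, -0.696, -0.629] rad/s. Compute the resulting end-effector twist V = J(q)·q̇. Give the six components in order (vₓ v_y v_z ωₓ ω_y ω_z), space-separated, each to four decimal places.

o_n = [-1.0095, -0.9639, -0.1525]
J₁: ẑ×o_n = [0.9639, -1.0095, 0.0000], ω = ẑ
J2: z=[0.0000, 0.0000, 1.0000] o=[-0.3245, -0.1311, 0.0000] → [0.8328, -0.6850, 0.0000, 0.0000, 0.0000, 1.0000]
J3: z=[-0.9135, 0.4067, 0.0000] o=[-0.5279, -0.5879, 0.4500] → [-0.2451, -0.5504, 0.5394, -0.9135, 0.4067, 0.0000]
J4: z=[0.3591, 0.8066, -0.4695] o=[-0.8768, -0.3143, 0.6531] → [-0.9547, 0.3516, -0.1262, 0.3591, 0.8066, -0.4695]
J5: z=[0.8724, -0.4688, -0.1381] o=[-0.7807, -0.2100, 0.9060] → [0.3921, 0.9551, -0.7651, 0.8724, -0.4688, -0.1381]
J6: z=[0.8724, -0.4688, -0.1381] o=[-0.9934, -0.6592, 0.5806] → [0.3016, 0.6418, -0.2734, 0.8724, -0.4688, -0.1381]
V = J·q̇ = [-0.6220, -0.4394, 0.4019, -0.6449, 0.3849, -0.1288]

-0.6220 -0.4394 0.4019 -0.6449 0.3849 -0.1288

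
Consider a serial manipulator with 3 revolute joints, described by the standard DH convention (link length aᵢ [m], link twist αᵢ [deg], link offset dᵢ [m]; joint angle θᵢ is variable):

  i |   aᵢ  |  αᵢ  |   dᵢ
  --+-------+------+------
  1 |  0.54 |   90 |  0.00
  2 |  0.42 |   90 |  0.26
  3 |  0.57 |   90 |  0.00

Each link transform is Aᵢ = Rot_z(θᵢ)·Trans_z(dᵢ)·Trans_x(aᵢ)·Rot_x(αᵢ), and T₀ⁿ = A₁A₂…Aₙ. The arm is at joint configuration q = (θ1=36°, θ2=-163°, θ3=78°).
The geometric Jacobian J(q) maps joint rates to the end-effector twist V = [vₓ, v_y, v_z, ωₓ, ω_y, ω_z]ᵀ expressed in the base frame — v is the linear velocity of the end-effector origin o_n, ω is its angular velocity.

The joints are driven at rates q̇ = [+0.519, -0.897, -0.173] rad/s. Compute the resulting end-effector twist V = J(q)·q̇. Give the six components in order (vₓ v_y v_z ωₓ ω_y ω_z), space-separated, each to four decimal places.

o_n = [0.5008, -0.6467, -0.1574]
J₁: ẑ×o_n = [0.6467, 0.5008, -0.0000], ω = ẑ
J2: z=[0.5878, -0.8090, 0.0000] o=[0.4369, 0.3174, 0.0000] → [0.1274, 0.0925, -0.5150, 0.5878, -0.8090, 0.0000]
J3: z=[-0.2365, -0.1719, 0.9563] o=[0.2648, -0.1290, -0.1228] → [0.5010, 0.2175, 0.1630, -0.2365, -0.1719, 0.9563]
V = J·q̇ = [0.1347, 0.1393, 0.4337, -0.4863, 0.7554, 0.3536]

0.1347 0.1393 0.4337 -0.4863 0.7554 0.3536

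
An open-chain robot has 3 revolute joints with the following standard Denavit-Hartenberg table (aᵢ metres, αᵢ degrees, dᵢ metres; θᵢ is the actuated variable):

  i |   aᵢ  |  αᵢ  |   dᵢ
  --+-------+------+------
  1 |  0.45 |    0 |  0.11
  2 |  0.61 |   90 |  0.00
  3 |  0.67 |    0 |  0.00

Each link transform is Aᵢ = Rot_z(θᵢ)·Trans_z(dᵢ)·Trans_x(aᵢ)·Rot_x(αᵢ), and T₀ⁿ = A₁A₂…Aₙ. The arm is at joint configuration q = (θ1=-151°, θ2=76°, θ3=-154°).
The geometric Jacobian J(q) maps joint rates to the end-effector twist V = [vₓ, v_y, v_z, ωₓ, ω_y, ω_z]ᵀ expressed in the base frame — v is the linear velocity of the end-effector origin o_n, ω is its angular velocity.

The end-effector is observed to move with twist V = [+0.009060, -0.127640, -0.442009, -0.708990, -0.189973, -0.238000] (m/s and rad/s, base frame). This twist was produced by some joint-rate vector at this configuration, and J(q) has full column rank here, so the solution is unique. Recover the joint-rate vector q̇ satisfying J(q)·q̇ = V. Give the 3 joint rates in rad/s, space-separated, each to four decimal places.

-0.2060 -0.0320 0.7340

o_n = [-0.3916, -0.2257, -0.1837]
J₁: ẑ×o_n = [0.2257, -0.3916, 0.0000], ω = ẑ
J2: z=[0.0000, 0.0000, 1.0000] o=[-0.3936, -0.2182, 0.1100] → [0.0075, 0.0020, -0.0000, 0.0000, 0.0000, 1.0000]
J3: z=[-0.9659, -0.2588, 0.0000] o=[-0.2357, -0.8074, 0.1100] → [0.0760, -0.2837, -0.6022, -0.9659, -0.2588, 0.0000]
q̇ = J⁺·V = [-0.2060, -0.0320, 0.7340]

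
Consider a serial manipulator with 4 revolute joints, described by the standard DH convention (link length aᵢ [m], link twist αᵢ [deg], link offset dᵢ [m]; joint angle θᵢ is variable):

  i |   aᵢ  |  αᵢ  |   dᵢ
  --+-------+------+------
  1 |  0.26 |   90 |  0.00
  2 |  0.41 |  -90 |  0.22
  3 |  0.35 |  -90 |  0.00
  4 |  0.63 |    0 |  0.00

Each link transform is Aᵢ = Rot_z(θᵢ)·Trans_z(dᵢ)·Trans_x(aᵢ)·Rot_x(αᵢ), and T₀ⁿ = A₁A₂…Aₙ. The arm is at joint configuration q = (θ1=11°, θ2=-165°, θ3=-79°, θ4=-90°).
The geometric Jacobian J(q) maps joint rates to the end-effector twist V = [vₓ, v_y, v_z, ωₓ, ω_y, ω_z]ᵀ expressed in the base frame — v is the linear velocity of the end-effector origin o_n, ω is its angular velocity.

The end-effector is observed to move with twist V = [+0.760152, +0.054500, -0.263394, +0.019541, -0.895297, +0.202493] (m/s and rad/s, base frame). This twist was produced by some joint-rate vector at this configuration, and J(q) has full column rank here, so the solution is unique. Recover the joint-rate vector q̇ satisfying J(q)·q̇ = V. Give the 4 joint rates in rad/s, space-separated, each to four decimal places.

o_n = [0.0707, -0.5604, -0.7319]
J₁: ẑ×o_n = [0.5604, 0.0707, -0.0000], ω = ẑ
J2: z=[0.1908, -0.9816, 0.0000] o=[0.2552, 0.0496, 0.0000] → [0.7185, 0.1397, -0.2975, 0.1908, -0.9816, 0.0000]
J3: z=[0.2541, 0.0494, -0.9659] o=[-0.0916, -0.2419, -0.1061] → [-0.3385, 0.0022, -0.0889, 0.2541, 0.0494, -0.9659]
J4: z=[-0.9672, 0.0064, -0.2541] o=[-0.0893, -0.5915, -0.1234] → [0.0040, -0.6292, -0.0311, -0.9672, 0.0064, -0.2541]
q̇ = J⁺·V = [0.1220, 0.9070, -0.1170, 0.1280]

0.1220 0.9070 -0.1170 0.1280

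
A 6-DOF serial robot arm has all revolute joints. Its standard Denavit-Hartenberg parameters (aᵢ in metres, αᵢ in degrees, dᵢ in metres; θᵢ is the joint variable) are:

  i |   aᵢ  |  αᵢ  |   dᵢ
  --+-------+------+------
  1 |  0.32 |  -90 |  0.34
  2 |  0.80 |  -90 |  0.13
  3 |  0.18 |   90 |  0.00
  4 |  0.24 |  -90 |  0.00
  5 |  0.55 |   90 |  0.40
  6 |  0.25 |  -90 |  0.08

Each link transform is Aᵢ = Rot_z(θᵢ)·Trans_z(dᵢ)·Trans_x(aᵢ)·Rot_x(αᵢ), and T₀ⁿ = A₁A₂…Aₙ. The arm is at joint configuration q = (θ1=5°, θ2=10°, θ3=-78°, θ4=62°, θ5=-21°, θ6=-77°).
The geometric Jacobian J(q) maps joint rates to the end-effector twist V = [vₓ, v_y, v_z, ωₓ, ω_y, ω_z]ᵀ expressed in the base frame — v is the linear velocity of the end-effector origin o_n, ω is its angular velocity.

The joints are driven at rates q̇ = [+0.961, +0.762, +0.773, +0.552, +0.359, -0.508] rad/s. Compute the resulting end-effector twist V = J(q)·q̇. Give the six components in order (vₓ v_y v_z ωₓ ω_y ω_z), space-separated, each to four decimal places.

-0.7745 0.3972 -0.5372 -0.3606 0.5223 -0.1030

o_n = [0.7237, 0.6542, -0.5122]
J₁: ẑ×o_n = [-0.6542, 0.7237, 0.0000], ω = ẑ
J2: z=[-0.0872, 0.9962, 0.0000] o=[0.3188, 0.0279, 0.3400] → [-0.8490, -0.0743, -0.4580, -0.0872, 0.9962, 0.0000]
J3: z=[-0.1730, -0.0151, -0.9848] o=[1.0923, 0.2261, 0.2011] → [0.4324, 0.2396, -0.0796, -0.1730, -0.0151, -0.9848]
J4: z=[-0.9777, 0.1232, 0.1699] o=[1.1137, 0.4047, 0.1946] → [-0.1294, -0.7573, -0.1959, -0.9777, 0.1232, 0.1699]
J5: z=[-0.1860, -0.8832, -0.4305] o=[1.0904, 0.5133, -0.0182] → [0.4970, 0.0659, -0.3501, -0.1860, -0.8832, -0.4305]
J6: z=[-0.8780, -0.0472, 0.4763] o=[0.7735, 0.4166, -0.6121] → [-0.1179, 0.0640, -0.2110, -0.8780, -0.0472, 0.4763]
V = J·q̇ = [-0.7745, 0.3972, -0.5372, -0.3606, 0.5223, -0.1030]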